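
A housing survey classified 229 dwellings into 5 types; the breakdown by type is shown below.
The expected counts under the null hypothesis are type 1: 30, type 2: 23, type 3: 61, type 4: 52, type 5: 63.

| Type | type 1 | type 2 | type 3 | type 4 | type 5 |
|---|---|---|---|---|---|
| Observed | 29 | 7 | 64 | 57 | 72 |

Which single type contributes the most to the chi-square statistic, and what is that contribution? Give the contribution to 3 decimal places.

type 2, 11.130

type 1: (29 − 30)²/30 = 1/30 = 0.0333
type 2: (7 − 23)²/23 = 256/23 = 11.1304
type 3: (64 − 61)²/61 = 9/61 = 0.1475
type 4: (57 − 52)²/52 = 25/52 = 0.4808
type 5: (72 − 63)²/63 = 81/63 = 1.2857
The largest term is for type 2: 11.130.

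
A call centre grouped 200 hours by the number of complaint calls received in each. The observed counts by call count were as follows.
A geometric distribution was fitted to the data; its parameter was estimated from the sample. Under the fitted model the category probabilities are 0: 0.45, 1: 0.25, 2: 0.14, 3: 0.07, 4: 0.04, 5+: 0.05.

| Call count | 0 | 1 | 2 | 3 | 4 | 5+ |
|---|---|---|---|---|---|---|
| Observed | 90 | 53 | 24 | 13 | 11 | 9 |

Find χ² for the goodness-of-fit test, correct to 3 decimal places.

Expected counts E_i = n·p_i: 200×0.45 = 90, 200×0.25 = 50, 200×0.14 = 28, 200×0.07 = 14, 200×0.04 = 8, 200×0.05 = 10.
0: (90 − 90)²/90 = 0/90 = 0.0000
1: (53 − 50)²/50 = 9/50 = 0.1800
2: (24 − 28)²/28 = 16/28 = 0.5714
3: (13 − 14)²/14 = 1/14 = 0.0714
4: (11 − 8)²/8 = 9/8 = 1.1250
5+: (9 − 10)²/10 = 1/10 = 0.1000
Sum = 2.048

2.048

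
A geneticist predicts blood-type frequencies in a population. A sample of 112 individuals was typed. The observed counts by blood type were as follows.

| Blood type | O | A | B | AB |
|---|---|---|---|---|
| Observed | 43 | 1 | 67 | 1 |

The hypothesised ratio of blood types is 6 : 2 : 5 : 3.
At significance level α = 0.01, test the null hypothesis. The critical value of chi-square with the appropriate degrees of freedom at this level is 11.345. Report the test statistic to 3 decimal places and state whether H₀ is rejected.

60.400; reject

Ratio total = 16. Expected counts: 112×6/16 = 42, 112×2/16 = 14, 112×5/16 = 35, 112×3/16 = 21.
cat         O        E   (O−E)²/E
O          43       42     0.0238
A           1       14    12.0714
B          67       35    29.2571
AB          1       21    19.0476
Sum = 60.400
df = 3. Since 60.400 > 11.345, we reject H₀.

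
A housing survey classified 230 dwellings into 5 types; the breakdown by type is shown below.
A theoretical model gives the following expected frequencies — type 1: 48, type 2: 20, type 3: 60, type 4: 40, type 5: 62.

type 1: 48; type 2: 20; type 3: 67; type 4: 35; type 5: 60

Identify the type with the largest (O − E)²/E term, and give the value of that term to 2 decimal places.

χ² = (48−48)²/48 + (20−20)²/20 + (67−60)²/60 + (35−40)²/40 + (60−62)²/62
   = 0.000 + 0.000 + 0.817 + 0.625 + 0.065
The largest term is for type 3: 0.82.

type 3, 0.82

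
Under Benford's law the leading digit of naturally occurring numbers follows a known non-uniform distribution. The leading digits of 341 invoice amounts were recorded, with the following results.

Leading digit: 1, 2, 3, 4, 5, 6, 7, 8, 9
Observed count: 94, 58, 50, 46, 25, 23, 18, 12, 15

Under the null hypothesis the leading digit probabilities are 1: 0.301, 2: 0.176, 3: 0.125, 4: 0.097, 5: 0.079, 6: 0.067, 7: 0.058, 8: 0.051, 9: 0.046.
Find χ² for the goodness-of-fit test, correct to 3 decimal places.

9.122

Expected counts E_i = n·p_i: 341×0.301 = 102.641, 341×0.176 = 60.016, 341×0.125 = 42.625, 341×0.097 = 33.077, 341×0.079 = 26.939, 341×0.067 = 22.847, 341×0.058 = 19.778, 341×0.051 = 17.391, 341×0.046 = 15.686.
cat         O        E   (O−E)²/E
1          94  102.641     0.7275
2          58   60.016     0.0677
3          50   42.625     1.2760
4          46   33.077     5.0489
5          25   26.939     0.1396
6          23   22.847     0.0010
7          18   19.778     0.1598
8          12   17.391     1.6711
9          15   15.686     0.0300
Sum = 9.122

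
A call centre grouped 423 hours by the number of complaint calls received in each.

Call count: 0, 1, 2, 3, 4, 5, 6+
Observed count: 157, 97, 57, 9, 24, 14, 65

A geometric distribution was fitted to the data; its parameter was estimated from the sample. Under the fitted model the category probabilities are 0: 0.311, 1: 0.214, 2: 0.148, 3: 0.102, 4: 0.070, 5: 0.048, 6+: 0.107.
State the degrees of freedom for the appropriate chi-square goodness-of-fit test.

There are k = 7 categories and 1 parameter estimated from the data, so df = 7 − 1 − 1 = 5.

5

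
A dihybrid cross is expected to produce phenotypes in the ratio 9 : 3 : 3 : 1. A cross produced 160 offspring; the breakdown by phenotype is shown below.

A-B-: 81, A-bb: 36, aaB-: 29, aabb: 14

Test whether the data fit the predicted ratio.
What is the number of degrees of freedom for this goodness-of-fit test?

There are k = 4 categories and no parameters were estimated from the data, so df = 4 − 1 = 3.

3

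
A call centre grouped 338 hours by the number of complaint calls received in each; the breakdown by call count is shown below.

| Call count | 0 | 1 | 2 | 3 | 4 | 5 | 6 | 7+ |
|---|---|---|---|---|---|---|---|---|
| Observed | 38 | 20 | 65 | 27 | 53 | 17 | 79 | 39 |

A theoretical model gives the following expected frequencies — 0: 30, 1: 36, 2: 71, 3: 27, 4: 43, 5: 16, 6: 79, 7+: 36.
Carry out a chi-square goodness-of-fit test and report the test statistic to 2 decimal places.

χ² = (38−30)²/30 + (20−36)²/36 + (65−71)²/71 + (27−27)²/27 + (53−43)²/43 + (17−16)²/16 + (79−79)²/79 + (39−36)²/36
   = 2.133 + 7.111 + 0.507 + 0.000 + 2.326 + 0.063 + 0.000 + 0.250
Sum = 12.39

12.39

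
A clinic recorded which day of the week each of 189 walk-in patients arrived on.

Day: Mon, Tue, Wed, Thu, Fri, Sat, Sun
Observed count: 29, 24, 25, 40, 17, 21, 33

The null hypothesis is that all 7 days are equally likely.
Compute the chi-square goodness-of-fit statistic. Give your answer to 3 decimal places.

Under H₀ each category has probability 1/7, so each expected count is 189/7 = 27.
χ² = (29−27)²/27 + (24−27)²/27 + (25−27)²/27 + (40−27)²/27 + (17−27)²/27 + (21−27)²/27 + (33−27)²/27
   = 0.1481 + 0.3333 + 0.1481 + 6.2593 + 3.7037 + 1.3333 + 1.3333
Sum = 13.259

13.259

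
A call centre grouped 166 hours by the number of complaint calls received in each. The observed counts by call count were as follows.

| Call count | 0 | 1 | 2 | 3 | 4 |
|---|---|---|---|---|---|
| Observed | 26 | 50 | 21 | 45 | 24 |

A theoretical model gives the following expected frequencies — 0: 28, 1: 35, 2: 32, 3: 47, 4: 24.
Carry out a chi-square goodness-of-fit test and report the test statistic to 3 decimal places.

10.438

cat         O        E   (O−E)²/E
0          26       28     0.1429
1          50       35     6.4286
2          21       32     3.7813
3          45       47     0.0851
4          24       24     0.0000
Sum = 10.438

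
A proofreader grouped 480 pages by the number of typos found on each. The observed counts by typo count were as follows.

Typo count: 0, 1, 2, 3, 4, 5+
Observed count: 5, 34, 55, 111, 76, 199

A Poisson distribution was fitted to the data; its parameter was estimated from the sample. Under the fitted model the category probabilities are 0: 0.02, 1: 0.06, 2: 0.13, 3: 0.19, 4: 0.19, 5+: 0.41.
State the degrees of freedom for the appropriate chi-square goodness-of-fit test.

There are k = 6 categories and 1 parameter estimated from the data, so df = 6 − 1 − 1 = 4.

4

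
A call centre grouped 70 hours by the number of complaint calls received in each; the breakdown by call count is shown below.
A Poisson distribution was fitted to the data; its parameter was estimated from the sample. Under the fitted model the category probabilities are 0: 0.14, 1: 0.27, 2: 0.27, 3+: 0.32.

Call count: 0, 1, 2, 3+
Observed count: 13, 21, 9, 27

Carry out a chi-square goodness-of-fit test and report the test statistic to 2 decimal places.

Expected counts E_i = n·p_i: 70×0.14 = 9.8, 70×0.27 = 18.9, 70×0.27 = 18.9, 70×0.32 = 22.4.
0: (13 − 9.8)²/9.8 = 10.24/9.8 = 1.045
1: (21 − 18.9)²/18.9 = 4.41/18.9 = 0.233
2: (9 − 18.9)²/18.9 = 98.01/18.9 = 5.186
3+: (27 − 22.4)²/22.4 = 21.16/22.4 = 0.945
Sum = 7.41

7.41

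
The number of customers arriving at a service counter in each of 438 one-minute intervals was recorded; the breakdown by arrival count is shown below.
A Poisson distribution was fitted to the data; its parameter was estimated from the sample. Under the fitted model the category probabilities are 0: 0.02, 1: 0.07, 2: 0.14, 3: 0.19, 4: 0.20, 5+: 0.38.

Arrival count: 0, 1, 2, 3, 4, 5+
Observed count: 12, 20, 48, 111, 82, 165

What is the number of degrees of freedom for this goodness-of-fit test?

There are k = 6 categories and 1 parameter estimated from the data, so df = 6 − 1 − 1 = 4.

4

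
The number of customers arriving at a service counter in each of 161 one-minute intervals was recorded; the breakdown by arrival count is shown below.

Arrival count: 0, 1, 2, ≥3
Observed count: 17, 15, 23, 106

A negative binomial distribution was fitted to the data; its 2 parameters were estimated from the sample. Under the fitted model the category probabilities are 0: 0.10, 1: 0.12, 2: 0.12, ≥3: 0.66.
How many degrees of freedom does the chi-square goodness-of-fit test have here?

There are k = 4 categories and 2 parameters estimated from the data, so df = 4 − 1 − 2 = 1.

1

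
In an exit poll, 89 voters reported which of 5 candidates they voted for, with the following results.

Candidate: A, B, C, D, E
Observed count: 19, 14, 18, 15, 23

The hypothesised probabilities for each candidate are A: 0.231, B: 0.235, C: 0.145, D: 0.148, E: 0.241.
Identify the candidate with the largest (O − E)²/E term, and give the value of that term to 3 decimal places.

B, 2.286

Expected counts E_i = n·p_i: 89×0.231 = 20.559, 89×0.235 = 20.915, 89×0.145 = 12.905, 89×0.148 = 13.172, 89×0.241 = 21.449.
cat         O        E   (O−E)²/E
A          19   20.559     0.1182
B          14   20.915     2.2863
C          18   12.905     2.0115
D          15   13.172     0.2537
E          23   21.449     0.1122
The largest term is for B: 2.286.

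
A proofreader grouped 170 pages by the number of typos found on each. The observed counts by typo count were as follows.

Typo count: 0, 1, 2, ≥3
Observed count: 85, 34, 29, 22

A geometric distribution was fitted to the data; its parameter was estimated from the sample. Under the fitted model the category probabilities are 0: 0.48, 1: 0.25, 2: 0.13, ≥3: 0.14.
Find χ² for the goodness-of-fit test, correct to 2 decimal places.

4.13

Expected counts E_i = n·p_i: 170×0.48 = 81.6, 170×0.25 = 42.5, 170×0.13 = 22.1, 170×0.14 = 23.8.
cat         O        E   (O−E)²/E
0          85     81.6      0.142
1          34     42.5      1.700
2          29     22.1      2.154
≥3         22     23.8      0.136
Sum = 4.13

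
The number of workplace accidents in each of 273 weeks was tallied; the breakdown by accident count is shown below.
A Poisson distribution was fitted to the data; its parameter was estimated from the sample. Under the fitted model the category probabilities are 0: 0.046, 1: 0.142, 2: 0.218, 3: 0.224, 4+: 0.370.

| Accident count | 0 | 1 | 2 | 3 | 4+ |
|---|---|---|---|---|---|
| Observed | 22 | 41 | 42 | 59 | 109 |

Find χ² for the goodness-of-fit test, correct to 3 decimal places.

Expected counts E_i = n·p_i: 273×0.046 = 12.558, 273×0.142 = 38.766, 273×0.218 = 59.514, 273×0.224 = 61.152, 273×0.370 = 101.01.
χ² = (22−12.558)²/12.558 + (41−38.766)²/38.766 + (42−59.514)²/59.514 + (59−61.152)²/61.152 + (109−101.01)²/101.01
   = 7.0992 + 0.1287 + 5.1541 + 0.0757 + 0.6320
Sum = 13.090

13.090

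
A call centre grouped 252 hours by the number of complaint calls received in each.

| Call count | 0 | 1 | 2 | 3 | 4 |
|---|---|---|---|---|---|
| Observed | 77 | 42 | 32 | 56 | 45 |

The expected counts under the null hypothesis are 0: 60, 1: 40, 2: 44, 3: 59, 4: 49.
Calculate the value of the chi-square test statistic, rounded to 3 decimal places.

8.668

cat         O        E   (O−E)²/E
0          77       60     4.8167
1          42       40     0.1000
2          32       44     3.2727
3          56       59     0.1525
4          45       49     0.3265
Sum = 8.668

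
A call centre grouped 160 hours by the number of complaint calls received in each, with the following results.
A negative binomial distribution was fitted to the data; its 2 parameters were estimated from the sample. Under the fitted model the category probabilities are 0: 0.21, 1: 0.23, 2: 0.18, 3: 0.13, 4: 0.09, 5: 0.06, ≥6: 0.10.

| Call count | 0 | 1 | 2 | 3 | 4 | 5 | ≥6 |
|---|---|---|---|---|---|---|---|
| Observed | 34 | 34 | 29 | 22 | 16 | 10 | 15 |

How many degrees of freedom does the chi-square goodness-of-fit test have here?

There are k = 7 categories and 2 parameters estimated from the data, so df = 7 − 1 − 2 = 4.

4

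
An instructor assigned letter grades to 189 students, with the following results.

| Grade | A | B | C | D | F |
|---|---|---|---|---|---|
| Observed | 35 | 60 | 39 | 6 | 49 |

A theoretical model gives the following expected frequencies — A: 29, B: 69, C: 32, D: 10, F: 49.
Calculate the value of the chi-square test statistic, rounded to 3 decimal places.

χ² = (35−29)²/29 + (60−69)²/69 + (39−32)²/32 + (6−10)²/10 + (49−49)²/49
   = 1.2414 + 1.1739 + 1.5313 + 1.6000 + 0.0000
Sum = 5.547

5.547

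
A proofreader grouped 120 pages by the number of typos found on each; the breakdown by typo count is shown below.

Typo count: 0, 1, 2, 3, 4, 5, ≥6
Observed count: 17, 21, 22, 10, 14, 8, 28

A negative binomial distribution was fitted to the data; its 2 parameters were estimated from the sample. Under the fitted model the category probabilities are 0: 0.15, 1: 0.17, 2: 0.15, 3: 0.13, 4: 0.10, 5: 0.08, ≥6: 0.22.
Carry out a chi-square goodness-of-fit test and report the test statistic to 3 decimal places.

3.669

Expected counts E_i = n·p_i: 120×0.15 = 18, 120×0.17 = 20.4, 120×0.15 = 18, 120×0.13 = 15.6, 120×0.10 = 12, 120×0.08 = 9.6, 120×0.22 = 26.4.
χ² = (17−18)²/18 + (21−20.4)²/20.4 + (22−18)²/18 + (10−15.6)²/15.6 + (14−12)²/12 + (8−9.6)²/9.6 + (28−26.4)²/26.4
   = 0.0556 + 0.0176 + 0.8889 + 2.0103 + 0.3333 + 0.2667 + 0.0970
Sum = 3.669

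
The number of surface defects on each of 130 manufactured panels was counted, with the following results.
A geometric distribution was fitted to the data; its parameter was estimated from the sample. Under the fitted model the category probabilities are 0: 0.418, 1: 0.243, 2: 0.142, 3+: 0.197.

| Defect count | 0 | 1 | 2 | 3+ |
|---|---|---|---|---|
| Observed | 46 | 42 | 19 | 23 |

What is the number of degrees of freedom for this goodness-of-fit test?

2

There are k = 4 categories and 1 parameter estimated from the data, so df = 4 − 1 − 1 = 2.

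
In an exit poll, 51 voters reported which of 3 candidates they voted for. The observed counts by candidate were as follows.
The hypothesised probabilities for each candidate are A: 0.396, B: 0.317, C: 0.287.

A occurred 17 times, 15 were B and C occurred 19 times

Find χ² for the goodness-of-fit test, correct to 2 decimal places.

Expected counts E_i = n·p_i: 51×0.396 = 20.196, 51×0.317 = 16.167, 51×0.287 = 14.637.
χ² = (17−20.196)²/20.196 + (15−16.167)²/16.167 + (19−14.637)²/14.637
   = 0.506 + 0.084 + 1.301
Sum = 1.89

1.89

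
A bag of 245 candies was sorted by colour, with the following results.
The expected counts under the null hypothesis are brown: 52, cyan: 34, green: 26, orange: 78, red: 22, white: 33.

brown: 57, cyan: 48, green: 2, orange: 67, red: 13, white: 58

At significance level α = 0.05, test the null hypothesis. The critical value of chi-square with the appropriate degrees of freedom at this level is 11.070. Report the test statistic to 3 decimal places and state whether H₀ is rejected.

χ² = (57−52)²/52 + (48−34)²/34 + (2−26)²/26 + (67−78)²/78 + (13−22)²/22 + (58−33)²/33
   = 0.4808 + 5.7647 + 22.1538 + 1.5513 + 3.6818 + 18.9394
Sum = 52.572
df = 5. Since 52.572 > 11.070, we reject H₀.

52.572; reject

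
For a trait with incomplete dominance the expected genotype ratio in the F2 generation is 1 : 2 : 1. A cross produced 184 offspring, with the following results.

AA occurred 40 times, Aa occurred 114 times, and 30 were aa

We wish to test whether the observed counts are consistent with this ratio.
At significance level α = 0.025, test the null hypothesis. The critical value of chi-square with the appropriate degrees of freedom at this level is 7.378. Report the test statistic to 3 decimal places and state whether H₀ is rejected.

Ratio total = 4. Expected counts: 184×1/4 = 46, 184×2/4 = 92, 184×1/4 = 46.
AA: (40 − 46)²/46 = 36/46 = 0.7826
Aa: (114 − 92)²/92 = 484/92 = 5.2609
aa: (30 − 46)²/46 = 256/46 = 5.5652
Sum = 11.609
df = 2. Since 11.609 > 7.378, we reject H₀.

11.609; reject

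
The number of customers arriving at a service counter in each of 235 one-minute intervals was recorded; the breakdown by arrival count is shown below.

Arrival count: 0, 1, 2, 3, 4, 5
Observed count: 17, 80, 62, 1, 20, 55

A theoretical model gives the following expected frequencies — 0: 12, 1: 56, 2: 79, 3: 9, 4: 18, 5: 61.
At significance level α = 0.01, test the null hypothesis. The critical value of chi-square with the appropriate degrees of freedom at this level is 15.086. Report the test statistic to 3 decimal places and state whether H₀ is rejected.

0: (17 − 12)²/12 = 25/12 = 2.0833
1: (80 − 56)²/56 = 576/56 = 10.2857
2: (62 − 79)²/79 = 289/79 = 3.6582
3: (1 − 9)²/9 = 64/9 = 7.1111
4: (20 − 18)²/18 = 4/18 = 0.2222
5: (55 − 61)²/61 = 36/61 = 0.5902
Sum = 23.951
df = 5. Since 23.951 > 15.086, we reject H₀.

23.951; reject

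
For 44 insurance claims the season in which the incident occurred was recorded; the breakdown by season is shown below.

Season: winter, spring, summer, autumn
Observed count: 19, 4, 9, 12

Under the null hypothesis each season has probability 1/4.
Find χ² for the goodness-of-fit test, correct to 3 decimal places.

10.727

Expected count for each of the 4 categories: 44/4 = 11.
χ² = (19−11)²/11 + (4−11)²/11 + (9−11)²/11 + (12−11)²/11
   = 5.8182 + 4.4545 + 0.3636 + 0.0909
Sum = 10.727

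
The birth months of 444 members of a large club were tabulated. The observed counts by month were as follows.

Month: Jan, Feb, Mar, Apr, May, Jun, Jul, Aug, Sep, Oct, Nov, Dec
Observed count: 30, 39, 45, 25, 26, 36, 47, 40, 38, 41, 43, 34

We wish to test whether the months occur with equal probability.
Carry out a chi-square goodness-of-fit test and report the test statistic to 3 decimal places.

Under H₀ each category has probability 1/12, so each expected count is 444/12 = 37.
Jan: (30 − 37)²/37 = 49/37 = 1.3243
Feb: (39 − 37)²/37 = 4/37 = 0.1081
Mar: (45 − 37)²/37 = 64/37 = 1.7297
Apr: (25 − 37)²/37 = 144/37 = 3.8919
May: (26 − 37)²/37 = 121/37 = 3.2703
Jun: (36 − 37)²/37 = 1/37 = 0.0270
Jul: (47 − 37)²/37 = 100/37 = 2.7027
Aug: (40 − 37)²/37 = 9/37 = 0.2432
Sep: (38 − 37)²/37 = 1/37 = 0.0270
Oct: (41 − 37)²/37 = 16/37 = 0.4324
Nov: (43 − 37)²/37 = 36/37 = 0.9730
Dec: (34 − 37)²/37 = 9/37 = 0.2432
Sum = 14.973

14.973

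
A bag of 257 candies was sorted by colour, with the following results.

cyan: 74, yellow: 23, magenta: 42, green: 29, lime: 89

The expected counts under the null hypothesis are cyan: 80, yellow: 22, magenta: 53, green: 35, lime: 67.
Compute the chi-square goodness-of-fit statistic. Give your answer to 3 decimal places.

11.031

cat          O        E   (O−E)²/E
cyan        74       80     0.4500
yellow      23       22     0.0455
magenta     42       53     2.2830
green       29       35     1.0286
lime        89       67     7.2239
Sum = 11.031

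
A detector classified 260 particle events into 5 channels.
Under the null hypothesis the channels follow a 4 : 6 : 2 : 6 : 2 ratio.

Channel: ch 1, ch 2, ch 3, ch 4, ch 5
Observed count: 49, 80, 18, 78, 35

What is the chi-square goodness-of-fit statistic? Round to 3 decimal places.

5.801

Ratio total = 20. Expected counts: 260×4/20 = 52, 260×6/20 = 78, 260×2/20 = 26, 260×6/20 = 78, 260×2/20 = 26.
ch 1: (49 − 52)²/52 = 9/52 = 0.1731
ch 2: (80 − 78)²/78 = 4/78 = 0.0513
ch 3: (18 − 26)²/26 = 64/26 = 2.4615
ch 4: (78 − 78)²/78 = 0/78 = 0.0000
ch 5: (35 − 26)²/26 = 81/26 = 3.1154
Sum = 5.801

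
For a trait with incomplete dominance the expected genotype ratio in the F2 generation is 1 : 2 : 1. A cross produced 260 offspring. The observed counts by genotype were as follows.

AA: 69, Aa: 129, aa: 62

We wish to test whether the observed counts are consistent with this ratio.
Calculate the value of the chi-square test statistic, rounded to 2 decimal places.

Ratio total = 4. Expected counts: 260×1/4 = 65, 260×2/4 = 130, 260×1/4 = 65.
cat         O        E   (O−E)²/E
AA         69       65      0.246
Aa        129      130      0.008
aa         62       65      0.138
Sum = 0.39

0.39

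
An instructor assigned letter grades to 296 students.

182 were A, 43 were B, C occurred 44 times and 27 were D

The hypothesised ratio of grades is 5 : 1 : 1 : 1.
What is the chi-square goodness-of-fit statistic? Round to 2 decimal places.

Ratio total = 8. Expected counts: 296×5/8 = 185, 296×1/8 = 37, 296×1/8 = 37, 296×1/8 = 37.
χ² = (182−185)²/185 + (43−37)²/37 + (44−37)²/37 + (27−37)²/37
   = 0.049 + 0.973 + 1.324 + 2.703
Sum = 5.05

5.05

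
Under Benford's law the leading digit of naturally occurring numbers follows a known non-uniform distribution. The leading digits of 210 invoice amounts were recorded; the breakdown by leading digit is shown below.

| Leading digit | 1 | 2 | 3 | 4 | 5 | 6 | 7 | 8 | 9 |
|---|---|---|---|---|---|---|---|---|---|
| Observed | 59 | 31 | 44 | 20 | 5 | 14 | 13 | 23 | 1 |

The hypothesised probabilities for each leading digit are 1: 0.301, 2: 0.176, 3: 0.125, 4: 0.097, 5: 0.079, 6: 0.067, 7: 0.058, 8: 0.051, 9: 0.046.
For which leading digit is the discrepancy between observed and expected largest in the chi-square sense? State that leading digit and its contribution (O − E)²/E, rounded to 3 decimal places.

Expected counts E_i = n·p_i: 210×0.301 = 63.21, 210×0.176 = 36.96, 210×0.125 = 26.25, 210×0.097 = 20.37, 210×0.079 = 16.59, 210×0.067 = 14.07, 210×0.058 = 12.18, 210×0.051 = 10.71, 210×0.046 = 9.66.
cat         O        E   (O−E)²/E
1          59    63.21     0.2804
2          31    36.96     0.9611
3          44    26.25    12.0024
4          20    20.37     0.0067
5           5    16.59     8.0969
6          14    14.07     0.0003
7          13    12.18     0.0552
8          23    10.71    14.1031
9           1     9.66     7.7635
The largest term is for 8: 14.103.

8, 14.103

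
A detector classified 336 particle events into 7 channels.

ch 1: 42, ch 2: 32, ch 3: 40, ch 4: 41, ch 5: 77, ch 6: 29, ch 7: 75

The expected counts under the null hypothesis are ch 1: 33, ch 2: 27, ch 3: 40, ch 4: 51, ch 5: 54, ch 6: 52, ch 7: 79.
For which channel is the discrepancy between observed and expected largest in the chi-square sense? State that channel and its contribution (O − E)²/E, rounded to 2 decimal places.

ch 6, 10.17

χ² = (42−33)²/33 + (32−27)²/27 + (40−40)²/40 + (41−51)²/51 + (77−54)²/54 + (29−52)²/52 + (75−79)²/79
   = 2.455 + 0.926 + 0.000 + 1.961 + 9.796 + 10.173 + 0.203
The largest term is for ch 6: 10.17.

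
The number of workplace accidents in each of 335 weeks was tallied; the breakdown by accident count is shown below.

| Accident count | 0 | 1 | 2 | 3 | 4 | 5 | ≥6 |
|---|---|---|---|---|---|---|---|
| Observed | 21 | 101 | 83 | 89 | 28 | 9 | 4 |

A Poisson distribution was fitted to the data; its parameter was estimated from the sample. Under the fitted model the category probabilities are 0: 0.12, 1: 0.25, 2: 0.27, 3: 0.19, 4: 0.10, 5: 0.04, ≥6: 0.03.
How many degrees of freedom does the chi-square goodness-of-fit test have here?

5

There are k = 7 categories and 1 parameter estimated from the data, so df = 7 − 1 − 1 = 5.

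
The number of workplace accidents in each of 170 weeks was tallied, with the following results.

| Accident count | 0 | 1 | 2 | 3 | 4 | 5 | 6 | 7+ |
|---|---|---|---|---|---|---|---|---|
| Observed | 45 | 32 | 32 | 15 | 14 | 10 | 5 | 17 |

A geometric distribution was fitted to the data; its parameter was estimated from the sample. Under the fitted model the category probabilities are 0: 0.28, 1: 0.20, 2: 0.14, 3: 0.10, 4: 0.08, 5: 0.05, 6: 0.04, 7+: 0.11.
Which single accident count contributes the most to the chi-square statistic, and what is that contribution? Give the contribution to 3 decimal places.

2, 2.825

Expected counts E_i = n·p_i: 170×0.28 = 47.6, 170×0.20 = 34, 170×0.14 = 23.8, 170×0.10 = 17, 170×0.08 = 13.6, 170×0.05 = 8.5, 170×0.04 = 6.8, 170×0.11 = 18.7.
0: (45 − 47.6)²/47.6 = 6.76/47.6 = 0.1420
1: (32 − 34)²/34 = 4/34 = 0.1176
2: (32 − 23.8)²/23.8 = 67.24/23.8 = 2.8252
3: (15 − 17)²/17 = 4/17 = 0.2353
4: (14 − 13.6)²/13.6 = 0.16/13.6 = 0.0118
5: (10 − 8.5)²/8.5 = 2.25/8.5 = 0.2647
6: (5 − 6.8)²/6.8 = 3.24/6.8 = 0.4765
7+: (17 − 18.7)²/18.7 = 2.89/18.7 = 0.1545
The largest term is for 2: 2.825.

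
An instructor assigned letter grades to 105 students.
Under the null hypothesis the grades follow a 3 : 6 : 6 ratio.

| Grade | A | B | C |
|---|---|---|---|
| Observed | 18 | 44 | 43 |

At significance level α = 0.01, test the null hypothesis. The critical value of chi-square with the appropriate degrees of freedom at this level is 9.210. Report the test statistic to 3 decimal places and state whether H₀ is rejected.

0.548; do not reject

Ratio total = 15. Expected counts: 105×3/15 = 21, 105×6/15 = 42, 105×6/15 = 42.
cat         O        E   (O−E)²/E
A          18       21     0.4286
B          44       42     0.0952
C          43       42     0.0238
Sum = 0.548
df = 2. Since 0.548 < 9.210, we do not reject H₀.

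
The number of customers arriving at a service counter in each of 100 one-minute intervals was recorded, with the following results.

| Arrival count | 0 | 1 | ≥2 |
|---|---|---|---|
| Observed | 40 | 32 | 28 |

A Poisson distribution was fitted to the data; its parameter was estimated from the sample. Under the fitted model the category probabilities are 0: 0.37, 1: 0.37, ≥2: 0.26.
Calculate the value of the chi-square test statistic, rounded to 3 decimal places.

1.073

Expected counts E_i = n·p_i: 100×0.37 = 37, 100×0.37 = 37, 100×0.26 = 26.
χ² = (40−37)²/37 + (32−37)²/37 + (28−26)²/26
   = 0.2432 + 0.6757 + 0.1538
Sum = 1.073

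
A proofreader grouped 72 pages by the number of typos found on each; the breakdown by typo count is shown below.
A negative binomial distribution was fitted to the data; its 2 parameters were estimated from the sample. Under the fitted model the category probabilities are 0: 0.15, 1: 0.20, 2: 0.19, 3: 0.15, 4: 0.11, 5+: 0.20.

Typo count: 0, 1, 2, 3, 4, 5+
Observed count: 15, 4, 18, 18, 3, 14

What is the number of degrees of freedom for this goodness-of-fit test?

There are k = 6 categories and 2 parameters estimated from the data, so df = 6 − 1 − 2 = 3.

3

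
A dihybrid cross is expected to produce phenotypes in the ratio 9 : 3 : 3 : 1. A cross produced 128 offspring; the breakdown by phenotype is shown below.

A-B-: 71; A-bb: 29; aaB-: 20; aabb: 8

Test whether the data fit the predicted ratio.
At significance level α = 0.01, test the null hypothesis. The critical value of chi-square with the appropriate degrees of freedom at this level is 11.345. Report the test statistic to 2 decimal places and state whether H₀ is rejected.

1.72; do not reject

Ratio total = 16. Expected counts: 128×9/16 = 72, 128×3/16 = 24, 128×3/16 = 24, 128×1/16 = 8.
cat         O        E   (O−E)²/E
A-B-       71       72      0.014
A-bb       29       24      1.042
aaB-       20       24      0.667
aabb        8        8      0.000
Sum = 1.72
df = 3. Since 1.72 < 11.345, we do not reject H₀.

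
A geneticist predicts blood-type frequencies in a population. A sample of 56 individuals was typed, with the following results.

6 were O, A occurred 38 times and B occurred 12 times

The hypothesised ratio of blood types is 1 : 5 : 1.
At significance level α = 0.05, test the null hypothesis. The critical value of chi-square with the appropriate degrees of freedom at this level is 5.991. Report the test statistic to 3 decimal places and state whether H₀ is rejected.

Ratio total = 7. Expected counts: 56×1/7 = 8, 56×5/7 = 40, 56×1/7 = 8.
O: (6 − 8)²/8 = 4/8 = 0.5000
A: (38 − 40)²/40 = 4/40 = 0.1000
B: (12 − 8)²/8 = 16/8 = 2.0000
Sum = 2.600
df = 2. Since 2.600 < 5.991, we do not reject H₀.

2.600; do not reject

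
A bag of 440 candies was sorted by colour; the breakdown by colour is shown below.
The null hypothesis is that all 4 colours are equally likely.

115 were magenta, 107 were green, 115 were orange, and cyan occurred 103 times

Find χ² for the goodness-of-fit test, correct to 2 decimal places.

0.98

Expected count for each of the 4 categories: 440/4 = 110.
χ² = (115−110)²/110 + (107−110)²/110 + (115−110)²/110 + (103−110)²/110
   = 0.227 + 0.082 + 0.227 + 0.445
Sum = 0.98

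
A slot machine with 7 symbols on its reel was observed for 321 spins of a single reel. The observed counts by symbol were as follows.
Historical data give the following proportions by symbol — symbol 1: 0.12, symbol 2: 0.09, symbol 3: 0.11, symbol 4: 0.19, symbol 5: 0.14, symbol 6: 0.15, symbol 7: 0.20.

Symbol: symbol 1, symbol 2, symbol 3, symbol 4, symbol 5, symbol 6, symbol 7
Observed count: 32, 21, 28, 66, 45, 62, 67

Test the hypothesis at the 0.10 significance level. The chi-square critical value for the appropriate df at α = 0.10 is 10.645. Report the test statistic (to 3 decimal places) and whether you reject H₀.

Expected counts E_i = n·p_i: 321×0.12 = 38.52, 321×0.09 = 28.89, 321×0.11 = 35.31, 321×0.19 = 60.99, 321×0.14 = 44.94, 321×0.15 = 48.15, 321×0.20 = 64.2.
symbol 1: (32 − 38.52)²/38.52 = 42.5104/38.52 = 1.1036
symbol 2: (21 − 28.89)²/28.89 = 62.2521/28.89 = 2.1548
symbol 3: (28 − 35.31)²/35.31 = 53.4361/35.31 = 1.5133
symbol 4: (66 − 60.99)²/60.99 = 25.1001/60.99 = 0.4115
symbol 5: (45 − 44.94)²/44.94 = 0.0036/44.94 = 0.0001
symbol 6: (62 − 48.15)²/48.15 = 191.8225/48.15 = 3.9839
symbol 7: (67 − 64.2)²/64.2 = 7.84/64.2 = 0.1221
Sum = 9.289
df = 6. Since 9.289 < 10.645, we do not reject H₀.

9.289; do not reject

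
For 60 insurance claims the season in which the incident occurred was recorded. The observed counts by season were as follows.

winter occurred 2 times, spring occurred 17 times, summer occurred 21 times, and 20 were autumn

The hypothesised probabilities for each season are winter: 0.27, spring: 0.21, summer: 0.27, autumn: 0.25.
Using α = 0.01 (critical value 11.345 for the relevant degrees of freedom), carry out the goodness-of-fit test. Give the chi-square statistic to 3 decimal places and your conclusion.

Expected counts E_i = n·p_i: 60×0.27 = 16.2, 60×0.21 = 12.6, 60×0.27 = 16.2, 60×0.25 = 15.
cat         O        E   (O−E)²/E
winter      2     16.2    12.4469
spring     17     12.6     1.5365
summer     21     16.2     1.4222
autumn     20       15     1.6667
Sum = 17.072
df = 3. Since 17.072 > 11.345, we reject H₀.

17.072; reject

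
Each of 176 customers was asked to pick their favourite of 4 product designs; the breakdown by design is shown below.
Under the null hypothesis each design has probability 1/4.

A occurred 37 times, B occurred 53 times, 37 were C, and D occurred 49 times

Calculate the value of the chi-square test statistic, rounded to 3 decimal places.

4.636

Under H₀ each category has probability 1/4, so each expected count is 176/4 = 44.
A: (37 − 44)²/44 = 49/44 = 1.1136
B: (53 − 44)²/44 = 81/44 = 1.8409
C: (37 − 44)²/44 = 49/44 = 1.1136
D: (49 − 44)²/44 = 25/44 = 0.5682
Sum = 4.636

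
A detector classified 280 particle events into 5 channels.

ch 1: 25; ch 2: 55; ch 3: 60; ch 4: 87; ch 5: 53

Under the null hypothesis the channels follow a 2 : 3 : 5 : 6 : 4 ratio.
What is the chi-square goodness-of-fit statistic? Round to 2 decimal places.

6.04

Ratio total = 20. Expected counts: 280×2/20 = 28, 280×3/20 = 42, 280×5/20 = 70, 280×6/20 = 84, 280×4/20 = 56.
χ² = (25−28)²/28 + (55−42)²/42 + (60−70)²/70 + (87−84)²/84 + (53−56)²/56
   = 0.321 + 4.024 + 1.429 + 0.107 + 0.161
Sum = 6.04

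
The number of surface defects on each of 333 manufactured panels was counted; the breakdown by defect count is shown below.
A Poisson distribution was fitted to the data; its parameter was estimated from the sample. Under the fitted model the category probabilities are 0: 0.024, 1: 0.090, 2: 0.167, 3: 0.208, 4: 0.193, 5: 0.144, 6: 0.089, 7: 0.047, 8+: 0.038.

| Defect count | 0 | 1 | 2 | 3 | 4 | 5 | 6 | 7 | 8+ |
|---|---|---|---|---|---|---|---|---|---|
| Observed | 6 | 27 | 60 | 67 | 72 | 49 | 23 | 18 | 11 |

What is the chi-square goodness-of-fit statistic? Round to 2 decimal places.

Expected counts E_i = n·p_i: 333×0.024 = 7.992, 333×0.090 = 29.97, 333×0.167 = 55.611, 333×0.208 = 69.264, 333×0.193 = 64.269, 333×0.144 = 47.952, 333×0.089 = 29.637, 333×0.047 = 15.651, 333×0.038 = 12.654.
cat         O        E   (O−E)²/E
0           6    7.992      0.497
1          27    29.97      0.294
2          60   55.611      0.346
3          67   69.264      0.074
4          72   64.269      0.930
5          49   47.952      0.023
6          23   29.637      1.486
7          18   15.651      0.353
8+         11   12.654      0.216
Sum = 4.22

4.22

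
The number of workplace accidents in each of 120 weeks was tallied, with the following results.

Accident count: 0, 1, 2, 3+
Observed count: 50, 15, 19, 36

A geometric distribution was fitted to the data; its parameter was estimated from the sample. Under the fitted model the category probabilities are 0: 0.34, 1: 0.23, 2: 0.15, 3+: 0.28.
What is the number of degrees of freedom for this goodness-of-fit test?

There are k = 4 categories and 1 parameter estimated from the data, so df = 4 − 1 − 1 = 2.

2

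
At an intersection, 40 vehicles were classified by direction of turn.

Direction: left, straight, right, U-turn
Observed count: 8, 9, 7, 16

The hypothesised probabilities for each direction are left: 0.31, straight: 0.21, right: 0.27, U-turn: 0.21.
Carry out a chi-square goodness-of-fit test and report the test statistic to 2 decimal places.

9.82

Expected counts E_i = n·p_i: 40×0.31 = 12.4, 40×0.21 = 8.4, 40×0.27 = 10.8, 40×0.21 = 8.4.
left: (8 − 12.4)²/12.4 = 19.36/12.4 = 1.561
straight: (9 − 8.4)²/8.4 = 0.36/8.4 = 0.043
right: (7 − 10.8)²/10.8 = 14.44/10.8 = 1.337
U-turn: (16 − 8.4)²/8.4 = 57.76/8.4 = 6.876
Sum = 9.82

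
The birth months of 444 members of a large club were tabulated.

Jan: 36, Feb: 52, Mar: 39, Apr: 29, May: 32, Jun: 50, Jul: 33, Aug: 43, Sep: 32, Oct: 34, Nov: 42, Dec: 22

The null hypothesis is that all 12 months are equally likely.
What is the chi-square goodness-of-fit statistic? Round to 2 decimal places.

22.27

Under H₀ each category has probability 1/12, so each expected count is 444/12 = 37.
cat         O        E   (O−E)²/E
Jan        36       37      0.027
Feb        52       37      6.081
Mar        39       37      0.108
Apr        29       37      1.730
May        32       37      0.676
Jun        50       37      4.568
Jul        33       37      0.432
Aug        43       37      0.973
Sep        32       37      0.676
Oct        34       37      0.243
Nov        42       37      0.676
Dec        22       37      6.081
Sum = 22.27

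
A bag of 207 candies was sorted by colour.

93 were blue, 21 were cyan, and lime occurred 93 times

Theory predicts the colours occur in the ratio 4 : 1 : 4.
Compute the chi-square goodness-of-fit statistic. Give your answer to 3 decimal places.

Ratio total = 9. Expected counts: 207×4/9 = 92, 207×1/9 = 23, 207×4/9 = 92.
blue: (93 − 92)²/92 = 1/92 = 0.0109
cyan: (21 − 23)²/23 = 4/23 = 0.1739
lime: (93 − 92)²/92 = 1/92 = 0.0109
Sum = 0.196

0.196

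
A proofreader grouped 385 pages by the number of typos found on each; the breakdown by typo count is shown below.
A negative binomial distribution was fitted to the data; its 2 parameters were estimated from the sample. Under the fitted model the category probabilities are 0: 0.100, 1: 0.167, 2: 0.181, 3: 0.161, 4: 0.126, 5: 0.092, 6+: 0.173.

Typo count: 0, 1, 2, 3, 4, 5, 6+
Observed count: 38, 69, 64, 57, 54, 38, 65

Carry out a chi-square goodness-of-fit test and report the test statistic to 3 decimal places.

2.063

Expected counts E_i = n·p_i: 385×0.100 = 38.5, 385×0.167 = 64.295, 385×0.181 = 69.685, 385×0.161 = 61.985, 385×0.126 = 48.51, 385×0.092 = 35.42, 385×0.173 = 66.605.
cat         O        E   (O−E)²/E
0          38     38.5     0.0065
1          69   64.295     0.3443
2          64   69.685     0.4638
3          57   61.985     0.4009
4          54    48.51     0.6213
5          38    35.42     0.1879
6+         65   66.605     0.0387
Sum = 2.063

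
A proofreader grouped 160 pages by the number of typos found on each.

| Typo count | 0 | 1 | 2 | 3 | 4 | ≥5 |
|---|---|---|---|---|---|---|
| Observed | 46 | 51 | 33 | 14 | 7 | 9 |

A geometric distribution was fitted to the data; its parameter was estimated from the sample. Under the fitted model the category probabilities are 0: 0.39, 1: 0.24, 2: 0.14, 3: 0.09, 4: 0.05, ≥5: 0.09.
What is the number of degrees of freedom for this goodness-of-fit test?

4

There are k = 6 categories and 1 parameter estimated from the data, so df = 6 − 1 − 1 = 4.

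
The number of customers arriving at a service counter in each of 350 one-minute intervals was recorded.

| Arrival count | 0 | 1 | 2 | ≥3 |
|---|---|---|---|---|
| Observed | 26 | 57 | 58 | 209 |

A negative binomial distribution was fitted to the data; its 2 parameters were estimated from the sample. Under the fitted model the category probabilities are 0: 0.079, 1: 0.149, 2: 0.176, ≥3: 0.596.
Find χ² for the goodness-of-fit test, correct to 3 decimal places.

Expected counts E_i = n·p_i: 350×0.079 = 27.65, 350×0.149 = 52.15, 350×0.176 = 61.6, 350×0.596 = 208.6.
χ² = (26−27.65)²/27.65 + (57−52.15)²/52.15 + (58−61.6)²/61.6 + (209−208.6)²/208.6
   = 0.0985 + 0.4511 + 0.2104 + 0.0008
Sum = 0.761

0.761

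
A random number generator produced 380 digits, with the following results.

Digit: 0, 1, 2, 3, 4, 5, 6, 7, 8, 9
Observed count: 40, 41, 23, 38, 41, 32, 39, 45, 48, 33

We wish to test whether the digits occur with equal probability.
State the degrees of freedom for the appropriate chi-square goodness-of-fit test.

9

There are k = 10 categories and no parameters were estimated from the data, so df = 10 − 1 = 9.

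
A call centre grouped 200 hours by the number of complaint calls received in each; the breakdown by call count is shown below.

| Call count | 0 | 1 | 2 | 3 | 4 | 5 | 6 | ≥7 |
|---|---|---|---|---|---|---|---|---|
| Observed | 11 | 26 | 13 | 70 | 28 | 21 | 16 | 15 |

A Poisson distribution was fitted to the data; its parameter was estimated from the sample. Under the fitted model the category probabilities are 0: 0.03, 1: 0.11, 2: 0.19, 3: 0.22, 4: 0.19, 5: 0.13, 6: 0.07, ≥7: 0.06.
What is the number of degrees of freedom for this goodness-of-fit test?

There are k = 8 categories and 1 parameter estimated from the data, so df = 8 − 1 − 1 = 6.

6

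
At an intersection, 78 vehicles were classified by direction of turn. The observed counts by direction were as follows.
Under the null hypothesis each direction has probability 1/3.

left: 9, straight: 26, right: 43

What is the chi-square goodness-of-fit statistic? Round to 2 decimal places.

Under H₀ each category has probability 1/3, so each expected count is 78/3 = 26.
cat           O        E   (O−E)²/E
left          9       26     11.115
straight     26       26      0.000
right        43       26     11.115
Sum = 22.23

22.23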